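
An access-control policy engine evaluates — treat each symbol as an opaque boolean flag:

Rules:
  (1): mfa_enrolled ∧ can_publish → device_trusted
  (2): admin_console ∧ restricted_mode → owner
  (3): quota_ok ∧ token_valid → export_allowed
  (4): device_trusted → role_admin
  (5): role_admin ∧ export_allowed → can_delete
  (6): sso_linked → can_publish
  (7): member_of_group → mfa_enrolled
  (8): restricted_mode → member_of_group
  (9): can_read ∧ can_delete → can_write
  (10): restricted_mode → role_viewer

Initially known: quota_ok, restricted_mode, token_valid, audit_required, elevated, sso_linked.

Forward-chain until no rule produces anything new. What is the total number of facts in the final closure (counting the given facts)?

14

Round 1 — (3), (6), (8), (10), derive export_allowed, can_publish, member_of_group, role_viewer.
Round 2 — (7), derive mfa_enrolled.
Round 3 — (1), derive device_trusted.
Round 4 — (4), derive role_admin.
Round 5 — (5), derive can_delete.
Closure: {audit_required, can_delete, can_publish, device_trusted, elevated, export_allowed, member_of_group, mfa_enrolled, quota_ok, restricted_mode, role_admin, role_viewer, sso_linked, token_valid} — 14 facts.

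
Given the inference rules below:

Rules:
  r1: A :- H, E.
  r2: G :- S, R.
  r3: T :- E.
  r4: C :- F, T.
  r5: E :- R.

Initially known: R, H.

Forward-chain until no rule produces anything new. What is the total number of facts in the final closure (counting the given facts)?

5

Round 1 — r5, derive E.
Round 2 — r1, r3, derive A, T.
Closure: {A, E, H, R, T} — 5 facts.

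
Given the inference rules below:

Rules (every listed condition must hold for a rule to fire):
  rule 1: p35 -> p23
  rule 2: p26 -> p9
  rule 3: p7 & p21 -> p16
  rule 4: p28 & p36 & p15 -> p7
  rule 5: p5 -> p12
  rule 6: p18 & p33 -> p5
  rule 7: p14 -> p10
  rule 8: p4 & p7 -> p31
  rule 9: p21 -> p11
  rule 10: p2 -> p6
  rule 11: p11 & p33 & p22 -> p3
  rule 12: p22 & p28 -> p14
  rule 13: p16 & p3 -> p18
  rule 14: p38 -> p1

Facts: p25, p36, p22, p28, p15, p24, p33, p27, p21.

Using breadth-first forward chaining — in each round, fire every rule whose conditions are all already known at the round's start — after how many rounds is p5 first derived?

Round 1: rule 4 [p28 & p36 & p15 -> p7]; rule 9 [p21 -> p11]; rule 12 [p22 & p28 -> p14]. Adds p7, p11, p14.
Round 2: rule 3 [p7 & p21 -> p16]; rule 7 [p14 -> p10]; rule 11 [p11 & p33 & p22 -> p3]. Adds p16, p10, p3.
Round 3: rule 13 [p16 & p3 -> p18]. Adds p18.
Round 4: rule 6 [p18 & p33 -> p5]. Adds p5.
p5 first appears in round 4.

4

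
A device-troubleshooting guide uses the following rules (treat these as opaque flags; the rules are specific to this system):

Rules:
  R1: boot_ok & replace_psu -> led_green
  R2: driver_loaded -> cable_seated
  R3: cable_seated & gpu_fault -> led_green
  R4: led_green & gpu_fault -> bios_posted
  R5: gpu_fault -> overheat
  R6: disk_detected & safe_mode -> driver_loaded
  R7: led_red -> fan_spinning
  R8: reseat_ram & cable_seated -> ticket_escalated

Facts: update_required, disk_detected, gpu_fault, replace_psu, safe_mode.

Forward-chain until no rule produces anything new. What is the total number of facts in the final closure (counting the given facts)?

10

Round 1: R5 [gpu_fault -> overheat]; R6 [disk_detected & safe_mode -> driver_loaded]. New: overheat, driver_loaded.
Round 2: R2 [driver_loaded -> cable_seated]. New: cable_seated.
Round 3: R3 [cable_seated & gpu_fault -> led_green]. New: led_green.
Round 4: R4 [led_green & gpu_fault -> bios_posted]. New: bios_posted.
Closure: {bios_posted, cable_seated, disk_detected, driver_loaded, gpu_fault, led_green, overheat, replace_psu, safe_mode, update_required} — 10 facts.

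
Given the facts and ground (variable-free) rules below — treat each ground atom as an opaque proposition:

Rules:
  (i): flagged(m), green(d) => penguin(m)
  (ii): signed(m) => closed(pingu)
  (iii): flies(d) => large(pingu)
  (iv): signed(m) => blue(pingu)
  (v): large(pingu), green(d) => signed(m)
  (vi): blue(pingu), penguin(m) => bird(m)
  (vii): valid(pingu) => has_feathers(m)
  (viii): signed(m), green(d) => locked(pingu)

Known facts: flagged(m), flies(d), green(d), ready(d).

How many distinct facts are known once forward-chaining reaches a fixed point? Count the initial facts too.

Round 1: (i) [flagged(m), green(d) => penguin(m)]; (iii) [flies(d) => large(pingu)]. New: penguin(m), large(pingu).
Round 2: (v) [large(pingu), green(d) => signed(m)]. New: signed(m).
Round 3: (ii) [signed(m) => closed(pingu)]; (iv) [signed(m) => blue(pingu)]; (viii) [signed(m), green(d) => locked(pingu)]. New: closed(pingu), blue(pingu), locked(pingu).
Round 4: (vi) [blue(pingu), penguin(m) => bird(m)]. New: bird(m).
Closure: {bird(m), blue(pingu), closed(pingu), flagged(m), flies(d), green(d), large(pingu), locked(pingu), penguin(m), ready(d), signed(m)} — 11 facts.

11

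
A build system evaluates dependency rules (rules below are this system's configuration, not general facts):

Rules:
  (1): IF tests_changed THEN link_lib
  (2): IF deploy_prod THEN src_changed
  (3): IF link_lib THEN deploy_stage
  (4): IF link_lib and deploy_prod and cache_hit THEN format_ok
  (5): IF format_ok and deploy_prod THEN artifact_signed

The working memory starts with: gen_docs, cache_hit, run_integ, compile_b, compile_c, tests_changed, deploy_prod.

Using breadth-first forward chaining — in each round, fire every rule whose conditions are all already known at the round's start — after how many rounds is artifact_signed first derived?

3

[1] (1) [IF tests_changed THEN link_lib]; (2) [IF deploy_prod THEN src_changed]. ⇒ new: link_lib, src_changed.
[2] (3) [IF link_lib THEN deploy_stage]; (4) [IF link_lib and deploy_prod and cache_hit THEN format_ok]. ⇒ new: deploy_stage, format_ok.
[3] (5) [IF format_ok and deploy_prod THEN artifact_signed]. ⇒ new: artifact_signed.
artifact_signed first appears in round 3.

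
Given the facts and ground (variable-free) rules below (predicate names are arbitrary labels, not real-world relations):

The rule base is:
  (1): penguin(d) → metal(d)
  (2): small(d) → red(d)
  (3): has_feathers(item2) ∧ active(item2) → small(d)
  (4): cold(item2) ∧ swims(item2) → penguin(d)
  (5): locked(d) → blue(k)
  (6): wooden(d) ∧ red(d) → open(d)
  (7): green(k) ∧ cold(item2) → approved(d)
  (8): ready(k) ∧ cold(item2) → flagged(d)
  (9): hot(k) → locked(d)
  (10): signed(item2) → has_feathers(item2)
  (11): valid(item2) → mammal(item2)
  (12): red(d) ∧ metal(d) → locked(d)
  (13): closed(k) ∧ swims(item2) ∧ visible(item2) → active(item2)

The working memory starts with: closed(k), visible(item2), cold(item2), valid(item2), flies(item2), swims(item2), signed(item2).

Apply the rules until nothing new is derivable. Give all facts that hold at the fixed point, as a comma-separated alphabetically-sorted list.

active(item2), blue(k), closed(k), cold(item2), flies(item2), has_feathers(item2), locked(d), mammal(item2), metal(d), penguin(d), red(d), signed(item2), small(d), swims(item2), valid(item2), visible(item2)

Round 1: (4) [cold(item2) ∧ swims(item2) → penguin(d)]; (10) [signed(item2) → has_feathers(item2)]; (11) [valid(item2) → mammal(item2)]; (13) [closed(k) ∧ swims(item2) ∧ visible(item2) → active(item2)]. New: penguin(d), has_feathers(item2), mammal(item2), active(item2).
Round 2: (1) [penguin(d) → metal(d)]; (3) [has_feathers(item2) ∧ active(item2) → small(d)]. New: metal(d), small(d).
Round 3: (2) [small(d) → red(d)]. New: red(d).
Round 4: (12) [red(d) ∧ metal(d) → locked(d)]. New: locked(d).
Round 5: (5) [locked(d) → blue(k)]. New: blue(k).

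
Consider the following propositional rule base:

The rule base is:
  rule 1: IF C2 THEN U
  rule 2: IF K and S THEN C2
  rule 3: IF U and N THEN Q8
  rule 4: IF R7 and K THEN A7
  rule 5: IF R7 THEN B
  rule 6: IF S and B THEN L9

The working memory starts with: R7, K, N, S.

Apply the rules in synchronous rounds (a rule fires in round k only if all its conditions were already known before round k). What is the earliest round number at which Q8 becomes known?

3

Round 1 — rule 2, rule 4, rule 5, derive C2, A7, B.
Round 2 — rule 1, rule 6, derive U, L9.
Round 3 — rule 3, derive Q8.
Q8 first appears in round 3.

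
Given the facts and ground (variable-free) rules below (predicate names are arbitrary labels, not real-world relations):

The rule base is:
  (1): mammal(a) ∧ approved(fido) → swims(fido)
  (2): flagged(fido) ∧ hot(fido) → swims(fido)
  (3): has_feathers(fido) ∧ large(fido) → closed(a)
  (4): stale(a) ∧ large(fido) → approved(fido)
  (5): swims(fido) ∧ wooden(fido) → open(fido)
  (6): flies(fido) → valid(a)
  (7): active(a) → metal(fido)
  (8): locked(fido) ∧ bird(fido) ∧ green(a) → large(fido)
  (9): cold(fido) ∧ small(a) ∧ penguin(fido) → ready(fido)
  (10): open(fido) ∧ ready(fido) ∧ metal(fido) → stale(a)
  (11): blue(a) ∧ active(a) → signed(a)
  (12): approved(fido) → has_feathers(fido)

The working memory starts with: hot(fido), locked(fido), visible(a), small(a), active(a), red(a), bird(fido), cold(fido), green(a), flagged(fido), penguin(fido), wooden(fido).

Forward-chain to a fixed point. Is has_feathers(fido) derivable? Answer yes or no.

yes

Round 1 — (2), (7), (8), (9), derive swims(fido), metal(fido), large(fido), ready(fido).
Round 2 — (5), derive open(fido).
Round 3 — (10), derive stale(a).
Round 4 — (4), derive approved(fido).
Round 5 — (12), derive has_feathers(fido).
Round 6 — (3), derive closed(a).
has_feathers(fido) appears in round 5, so it is derivable.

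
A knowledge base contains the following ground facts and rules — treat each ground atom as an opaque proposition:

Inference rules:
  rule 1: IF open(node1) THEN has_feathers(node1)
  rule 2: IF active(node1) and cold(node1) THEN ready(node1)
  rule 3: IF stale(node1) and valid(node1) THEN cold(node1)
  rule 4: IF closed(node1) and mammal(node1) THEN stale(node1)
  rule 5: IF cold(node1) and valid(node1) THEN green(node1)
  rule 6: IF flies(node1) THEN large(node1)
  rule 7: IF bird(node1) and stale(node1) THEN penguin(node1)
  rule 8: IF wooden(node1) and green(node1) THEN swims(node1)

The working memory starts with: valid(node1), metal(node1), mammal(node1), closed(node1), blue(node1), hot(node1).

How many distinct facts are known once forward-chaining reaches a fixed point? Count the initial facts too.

[1] rule 4 [IF closed(node1) and mammal(node1) THEN stale(node1)]. ⇒ new: stale(node1).
[2] rule 3 [IF stale(node1) and valid(node1) THEN cold(node1)]. ⇒ new: cold(node1).
[3] rule 5 [IF cold(node1) and valid(node1) THEN green(node1)]. ⇒ new: green(node1).
Closure: {blue(node1), closed(node1), cold(node1), green(node1), hot(node1), mammal(node1), metal(node1), stale(node1), valid(node1)} — 9 facts.

9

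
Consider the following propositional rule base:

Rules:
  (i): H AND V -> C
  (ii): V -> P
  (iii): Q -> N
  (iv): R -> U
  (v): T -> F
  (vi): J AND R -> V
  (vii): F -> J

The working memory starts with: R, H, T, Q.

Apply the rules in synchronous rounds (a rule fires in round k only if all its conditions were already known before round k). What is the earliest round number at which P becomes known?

[1] (iii) [Q -> N]; (iv) [R -> U]; (v) [T -> F]. ⇒ new: N, U, F.
[2] (vii) [F -> J]. ⇒ new: J.
[3] (vi) [J AND R -> V]. ⇒ new: V.
[4] (i) [H AND V -> C]; (ii) [V -> P]. ⇒ new: C, P.
P first appears in round 4.

4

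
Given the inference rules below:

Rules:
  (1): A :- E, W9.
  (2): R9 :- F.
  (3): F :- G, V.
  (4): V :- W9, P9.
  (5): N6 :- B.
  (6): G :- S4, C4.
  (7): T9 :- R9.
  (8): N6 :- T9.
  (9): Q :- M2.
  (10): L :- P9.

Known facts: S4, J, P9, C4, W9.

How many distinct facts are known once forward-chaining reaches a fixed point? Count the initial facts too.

Round 1: (4) [V :- W9, P9.]; (6) [G :- S4, C4.]; (10) [L :- P9.]. New: V, G, L.
Round 2: (3) [F :- G, V.]. New: F.
Round 3: (2) [R9 :- F.]. New: R9.
Round 4: (7) [T9 :- R9.]. New: T9.
Round 5: (8) [N6 :- T9.]. New: N6.
Closure: {C4, F, G, J, L, N6, P9, R9, S4, T9, V, W9} — 12 facts.

12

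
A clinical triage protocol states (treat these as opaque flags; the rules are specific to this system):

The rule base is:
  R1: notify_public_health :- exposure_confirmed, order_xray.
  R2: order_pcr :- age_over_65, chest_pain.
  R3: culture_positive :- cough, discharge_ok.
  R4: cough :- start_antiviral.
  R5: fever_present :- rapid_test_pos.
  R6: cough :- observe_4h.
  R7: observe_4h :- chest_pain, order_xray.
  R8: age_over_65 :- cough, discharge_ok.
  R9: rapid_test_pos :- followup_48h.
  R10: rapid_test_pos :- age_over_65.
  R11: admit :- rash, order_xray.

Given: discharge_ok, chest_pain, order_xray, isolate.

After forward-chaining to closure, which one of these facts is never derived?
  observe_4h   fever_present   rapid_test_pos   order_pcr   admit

admit

Round 1: R7 [observe_4h :- chest_pain, order_xray.]. New: observe_4h.
Round 2: R6 [cough :- observe_4h.]. New: cough.
Round 3: R3 [culture_positive :- cough, discharge_ok.]; R8 [age_over_65 :- cough, discharge_ok.]. New: culture_positive, age_over_65.
Round 4: R2 [order_pcr :- age_over_65, chest_pain.]; R10 [rapid_test_pos :- age_over_65.]. New: order_pcr, rapid_test_pos.
Round 5: R5 [fever_present :- rapid_test_pos.]. New: fever_present.
Derived: rapid_test_pos (round 4), order_pcr (round 4), fever_present (round 5), observe_4h (round 1). admit never appears in any round.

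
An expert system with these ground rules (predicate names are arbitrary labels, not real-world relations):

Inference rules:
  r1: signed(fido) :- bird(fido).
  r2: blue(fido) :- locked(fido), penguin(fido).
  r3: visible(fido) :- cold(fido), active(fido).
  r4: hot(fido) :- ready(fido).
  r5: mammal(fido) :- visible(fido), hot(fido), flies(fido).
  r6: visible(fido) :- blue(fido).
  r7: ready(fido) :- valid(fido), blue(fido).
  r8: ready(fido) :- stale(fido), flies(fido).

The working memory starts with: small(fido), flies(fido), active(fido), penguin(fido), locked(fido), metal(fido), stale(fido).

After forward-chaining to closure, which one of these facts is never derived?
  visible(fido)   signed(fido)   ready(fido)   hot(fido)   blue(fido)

Round 1 fires r2, r8, giving blue(fido), ready(fido).
Round 2 fires r4, r6, giving hot(fido), visible(fido).
Round 3 fires r5, giving mammal(fido).
Derived: visible(fido) (round 2), ready(fido) (round 1), blue(fido) (round 1), hot(fido) (round 2). signed(fido) never appears in any round.

signed(fido)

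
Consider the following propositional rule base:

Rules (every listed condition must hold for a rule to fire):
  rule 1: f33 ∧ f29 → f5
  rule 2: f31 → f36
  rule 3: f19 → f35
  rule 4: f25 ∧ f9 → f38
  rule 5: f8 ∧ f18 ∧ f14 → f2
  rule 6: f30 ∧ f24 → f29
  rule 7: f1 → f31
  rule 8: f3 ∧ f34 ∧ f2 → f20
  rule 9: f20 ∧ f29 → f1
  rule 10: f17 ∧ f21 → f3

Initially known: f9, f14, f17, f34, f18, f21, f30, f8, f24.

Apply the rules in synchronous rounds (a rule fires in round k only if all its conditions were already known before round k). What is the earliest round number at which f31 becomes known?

[1] rule 5 [f8 ∧ f18 ∧ f14 → f2]; rule 6 [f30 ∧ f24 → f29]; rule 10 [f17 ∧ f21 → f3]. ⇒ new: f2, f29, f3.
[2] rule 8 [f3 ∧ f34 ∧ f2 → f20]. ⇒ new: f20.
[3] rule 9 [f20 ∧ f29 → f1]. ⇒ new: f1.
[4] rule 7 [f1 → f31]. ⇒ new: f31.
f31 first appears in round 4.

4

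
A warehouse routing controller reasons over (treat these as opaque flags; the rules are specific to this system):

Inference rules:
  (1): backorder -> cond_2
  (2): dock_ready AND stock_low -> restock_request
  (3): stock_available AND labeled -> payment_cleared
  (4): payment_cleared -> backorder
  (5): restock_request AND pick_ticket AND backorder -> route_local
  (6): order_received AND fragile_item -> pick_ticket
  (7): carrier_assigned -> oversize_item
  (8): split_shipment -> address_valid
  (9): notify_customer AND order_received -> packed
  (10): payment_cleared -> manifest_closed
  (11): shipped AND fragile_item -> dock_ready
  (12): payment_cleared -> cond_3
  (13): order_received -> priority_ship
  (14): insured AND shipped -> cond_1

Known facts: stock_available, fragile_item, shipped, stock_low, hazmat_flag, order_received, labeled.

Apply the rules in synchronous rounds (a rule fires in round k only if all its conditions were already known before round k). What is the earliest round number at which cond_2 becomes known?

3

Round 1 — (3), (6), (11), (13), derive payment_cleared, pick_ticket, dock_ready, priority_ship.
Round 2 — (2), (4), (10), (12), derive restock_request, backorder, manifest_closed, cond_3.
Round 3 — (1), (5), derive cond_2, route_local.
cond_2 first appears in round 3.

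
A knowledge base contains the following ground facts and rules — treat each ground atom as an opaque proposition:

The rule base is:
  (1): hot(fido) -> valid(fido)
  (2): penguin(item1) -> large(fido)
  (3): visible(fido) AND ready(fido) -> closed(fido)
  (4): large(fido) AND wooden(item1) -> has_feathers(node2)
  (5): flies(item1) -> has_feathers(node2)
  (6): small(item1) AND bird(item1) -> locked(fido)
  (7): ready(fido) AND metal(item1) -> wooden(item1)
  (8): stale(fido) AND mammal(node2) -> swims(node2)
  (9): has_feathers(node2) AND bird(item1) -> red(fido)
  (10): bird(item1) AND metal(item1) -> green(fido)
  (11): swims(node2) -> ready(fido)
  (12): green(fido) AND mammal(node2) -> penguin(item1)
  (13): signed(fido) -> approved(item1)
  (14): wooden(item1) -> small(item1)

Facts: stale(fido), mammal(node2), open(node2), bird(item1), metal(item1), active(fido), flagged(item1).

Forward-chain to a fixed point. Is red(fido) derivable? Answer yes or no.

Round 1: (8) [stale(fido) AND mammal(node2) -> swims(node2)]; (10) [bird(item1) AND metal(item1) -> green(fido)]. Adds swims(node2), green(fido).
Round 2: (11) [swims(node2) -> ready(fido)]; (12) [green(fido) AND mammal(node2) -> penguin(item1)]. Adds ready(fido), penguin(item1).
Round 3: (2) [penguin(item1) -> large(fido)]; (7) [ready(fido) AND metal(item1) -> wooden(item1)]. Adds large(fido), wooden(item1).
Round 4: (4) [large(fido) AND wooden(item1) -> has_feathers(node2)]; (14) [wooden(item1) -> small(item1)]. Adds has_feathers(node2), small(item1).
Round 5: (6) [small(item1) AND bird(item1) -> locked(fido)]; (9) [has_feathers(node2) AND bird(item1) -> red(fido)]. Adds locked(fido), red(fido).
red(fido) appears in round 5, so it is derivable.

yes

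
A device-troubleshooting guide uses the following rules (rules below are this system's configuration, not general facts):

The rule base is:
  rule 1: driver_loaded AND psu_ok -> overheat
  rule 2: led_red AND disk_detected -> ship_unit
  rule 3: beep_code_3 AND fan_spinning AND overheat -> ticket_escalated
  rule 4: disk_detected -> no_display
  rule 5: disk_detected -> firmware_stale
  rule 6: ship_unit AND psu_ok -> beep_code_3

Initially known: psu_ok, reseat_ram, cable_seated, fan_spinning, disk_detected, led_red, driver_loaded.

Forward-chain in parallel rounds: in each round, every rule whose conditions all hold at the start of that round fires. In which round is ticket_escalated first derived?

3

Round 1 — rule 1, rule 2, rule 4, rule 5, derive overheat, ship_unit, no_display, firmware_stale.
Round 2 — rule 6, derive beep_code_3.
Round 3 — rule 3, derive ticket_escalated.
ticket_escalated first appears in round 3.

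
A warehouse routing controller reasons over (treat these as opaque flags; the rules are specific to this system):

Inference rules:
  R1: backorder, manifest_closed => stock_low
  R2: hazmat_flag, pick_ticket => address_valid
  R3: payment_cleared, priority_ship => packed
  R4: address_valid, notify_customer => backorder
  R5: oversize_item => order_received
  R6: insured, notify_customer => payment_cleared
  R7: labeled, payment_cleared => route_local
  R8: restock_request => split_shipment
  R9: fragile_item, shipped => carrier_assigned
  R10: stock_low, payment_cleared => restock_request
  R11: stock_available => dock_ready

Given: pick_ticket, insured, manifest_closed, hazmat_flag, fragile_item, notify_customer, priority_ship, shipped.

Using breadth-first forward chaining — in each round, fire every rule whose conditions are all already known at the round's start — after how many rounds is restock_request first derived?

[1] R2 [hazmat_flag, pick_ticket => address_valid]; R6 [insured, notify_customer => payment_cleared]; R9 [fragile_item, shipped => carrier_assigned]. ⇒ new: address_valid, payment_cleared, carrier_assigned.
[2] R3 [payment_cleared, priority_ship => packed]; R4 [address_valid, notify_customer => backorder]. ⇒ new: packed, backorder.
[3] R1 [backorder, manifest_closed => stock_low]. ⇒ new: stock_low.
[4] R10 [stock_low, payment_cleared => restock_request]. ⇒ new: restock_request.
restock_request first appears in round 4.

4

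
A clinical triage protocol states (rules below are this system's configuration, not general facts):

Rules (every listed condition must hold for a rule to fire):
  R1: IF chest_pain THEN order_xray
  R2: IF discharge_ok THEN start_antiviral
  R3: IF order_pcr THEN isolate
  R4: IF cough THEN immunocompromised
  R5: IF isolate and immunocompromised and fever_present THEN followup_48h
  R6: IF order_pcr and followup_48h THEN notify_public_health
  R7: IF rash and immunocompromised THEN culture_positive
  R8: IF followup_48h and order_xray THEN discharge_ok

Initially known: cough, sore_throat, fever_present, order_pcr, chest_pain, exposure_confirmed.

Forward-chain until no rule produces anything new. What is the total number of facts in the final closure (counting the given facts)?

Round 1: R1 [IF chest_pain THEN order_xray]; R3 [IF order_pcr THEN isolate]; R4 [IF cough THEN immunocompromised]. New: order_xray, isolate, immunocompromised.
Round 2: R5 [IF isolate and immunocompromised and fever_present THEN followup_48h]. New: followup_48h.
Round 3: R6 [IF order_pcr and followup_48h THEN notify_public_health]; R8 [IF followup_48h and order_xray THEN discharge_ok]. New: notify_public_health, discharge_ok.
Round 4: R2 [IF discharge_ok THEN start_antiviral]. New: start_antiviral.
Closure: {chest_pain, cough, discharge_ok, exposure_confirmed, fever_present, followup_48h, immunocompromised, isolate, notify_public_health, order_pcr, order_xray, sore_throat, start_antiviral} — 13 facts.

13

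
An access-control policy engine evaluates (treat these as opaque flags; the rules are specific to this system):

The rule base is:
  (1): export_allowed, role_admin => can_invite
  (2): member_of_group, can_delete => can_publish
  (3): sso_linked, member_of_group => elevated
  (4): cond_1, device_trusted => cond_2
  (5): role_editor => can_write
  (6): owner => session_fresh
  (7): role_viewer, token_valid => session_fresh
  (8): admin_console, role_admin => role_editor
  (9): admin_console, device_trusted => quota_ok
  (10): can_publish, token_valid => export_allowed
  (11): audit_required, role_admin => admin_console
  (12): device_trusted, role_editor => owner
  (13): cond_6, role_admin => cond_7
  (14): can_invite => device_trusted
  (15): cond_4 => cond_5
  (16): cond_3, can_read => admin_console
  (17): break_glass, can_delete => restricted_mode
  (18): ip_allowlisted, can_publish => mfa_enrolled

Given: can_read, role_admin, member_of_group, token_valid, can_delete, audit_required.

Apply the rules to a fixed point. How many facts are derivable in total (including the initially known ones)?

Round 1 fires (2), (11), giving can_publish, admin_console.
Round 2 fires (8), (10), giving role_editor, export_allowed.
Round 3 fires (1), (5), giving can_invite, can_write.
Round 4 fires (14), giving device_trusted.
Round 5 fires (9), (12), giving quota_ok, owner.
Round 6 fires (6), giving session_fresh.
Closure: {admin_console, audit_required, can_delete, can_invite, can_publish, can_read, can_write, device_trusted, export_allowed, member_of_group, owner, quota_ok, role_admin, role_editor, session_fresh, token_valid} — 16 facts.

16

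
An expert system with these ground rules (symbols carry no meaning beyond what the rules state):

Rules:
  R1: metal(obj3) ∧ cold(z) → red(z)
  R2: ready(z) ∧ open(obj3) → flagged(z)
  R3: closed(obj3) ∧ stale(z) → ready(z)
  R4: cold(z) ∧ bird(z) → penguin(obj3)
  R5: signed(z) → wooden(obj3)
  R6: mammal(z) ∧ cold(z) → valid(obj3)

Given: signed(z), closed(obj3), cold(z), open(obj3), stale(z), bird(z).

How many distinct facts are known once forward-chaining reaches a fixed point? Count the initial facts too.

Round 1 fires R3, R4, R5, giving ready(z), penguin(obj3), wooden(obj3).
Round 2 fires R2, giving flagged(z).
Closure: {bird(z), closed(obj3), cold(z), flagged(z), open(obj3), penguin(obj3), ready(z), signed(z), stale(z), wooden(obj3)} — 10 facts.

10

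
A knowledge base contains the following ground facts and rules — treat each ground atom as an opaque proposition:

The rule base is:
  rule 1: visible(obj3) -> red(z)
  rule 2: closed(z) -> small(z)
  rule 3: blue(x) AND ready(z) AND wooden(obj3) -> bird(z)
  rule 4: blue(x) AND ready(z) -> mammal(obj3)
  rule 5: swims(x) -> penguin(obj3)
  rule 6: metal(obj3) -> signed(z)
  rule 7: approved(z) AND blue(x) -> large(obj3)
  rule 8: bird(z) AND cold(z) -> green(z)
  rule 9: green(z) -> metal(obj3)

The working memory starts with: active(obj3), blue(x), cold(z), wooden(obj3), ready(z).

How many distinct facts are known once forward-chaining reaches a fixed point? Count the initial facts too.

Round 1 fires rule 3, rule 4, giving bird(z), mammal(obj3).
Round 2 fires rule 8, giving green(z).
Round 3 fires rule 9, giving metal(obj3).
Round 4 fires rule 6, giving signed(z).
Closure: {active(obj3), bird(z), blue(x), cold(z), green(z), mammal(obj3), metal(obj3), ready(z), signed(z), wooden(obj3)} — 10 facts.

10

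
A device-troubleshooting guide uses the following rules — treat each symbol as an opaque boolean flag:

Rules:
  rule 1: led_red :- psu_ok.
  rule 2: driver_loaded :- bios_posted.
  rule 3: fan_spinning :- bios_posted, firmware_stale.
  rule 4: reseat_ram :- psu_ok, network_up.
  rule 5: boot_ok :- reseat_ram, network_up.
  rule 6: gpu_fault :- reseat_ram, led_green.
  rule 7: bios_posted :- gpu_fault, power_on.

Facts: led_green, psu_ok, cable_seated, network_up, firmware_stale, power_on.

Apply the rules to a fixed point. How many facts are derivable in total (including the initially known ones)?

Round 1: rule 1 [led_red :- psu_ok.]; rule 4 [reseat_ram :- psu_ok, network_up.]. New: led_red, reseat_ram.
Round 2: rule 5 [boot_ok :- reseat_ram, network_up.]; rule 6 [gpu_fault :- reseat_ram, led_green.]. New: boot_ok, gpu_fault.
Round 3: rule 7 [bios_posted :- gpu_fault, power_on.]. New: bios_posted.
Round 4: rule 2 [driver_loaded :- bios_posted.]; rule 3 [fan_spinning :- bios_posted, firmware_stale.]. New: driver_loaded, fan_spinning.
Closure: {bios_posted, boot_ok, cable_seated, driver_loaded, fan_spinning, firmware_stale, gpu_fault, led_green, led_red, network_up, power_on, psu_ok, reseat_ram} — 13 facts.

13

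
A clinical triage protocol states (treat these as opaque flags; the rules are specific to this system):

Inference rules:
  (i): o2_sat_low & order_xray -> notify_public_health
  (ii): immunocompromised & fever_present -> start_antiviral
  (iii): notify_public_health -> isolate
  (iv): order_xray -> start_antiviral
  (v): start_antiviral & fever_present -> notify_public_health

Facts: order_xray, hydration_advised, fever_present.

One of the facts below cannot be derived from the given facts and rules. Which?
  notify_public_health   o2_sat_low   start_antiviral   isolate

Round 1: (iv) [order_xray -> start_antiviral]. New: start_antiviral.
Round 2: (v) [start_antiviral & fever_present -> notify_public_health]. New: notify_public_health.
Round 3: (iii) [notify_public_health -> isolate]. New: isolate.
Derived: isolate (round 3), notify_public_health (round 2), start_antiviral (round 1). o2_sat_low never appears in any round.

o2_sat_low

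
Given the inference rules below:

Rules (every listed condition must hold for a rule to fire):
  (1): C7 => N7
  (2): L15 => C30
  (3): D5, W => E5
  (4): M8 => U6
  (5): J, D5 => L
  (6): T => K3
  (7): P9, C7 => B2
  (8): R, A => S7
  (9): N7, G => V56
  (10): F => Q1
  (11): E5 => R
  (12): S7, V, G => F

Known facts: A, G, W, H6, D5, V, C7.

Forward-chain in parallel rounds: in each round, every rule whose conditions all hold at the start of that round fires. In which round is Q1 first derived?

Round 1: (1) [C7 => N7]; (3) [D5, W => E5]. Adds N7, E5.
Round 2: (9) [N7, G => V56]; (11) [E5 => R]. Adds V56, R.
Round 3: (8) [R, A => S7]. Adds S7.
Round 4: (12) [S7, V, G => F]. Adds F.
Round 5: (10) [F => Q1]. Adds Q1.
Q1 first appears in round 5.

5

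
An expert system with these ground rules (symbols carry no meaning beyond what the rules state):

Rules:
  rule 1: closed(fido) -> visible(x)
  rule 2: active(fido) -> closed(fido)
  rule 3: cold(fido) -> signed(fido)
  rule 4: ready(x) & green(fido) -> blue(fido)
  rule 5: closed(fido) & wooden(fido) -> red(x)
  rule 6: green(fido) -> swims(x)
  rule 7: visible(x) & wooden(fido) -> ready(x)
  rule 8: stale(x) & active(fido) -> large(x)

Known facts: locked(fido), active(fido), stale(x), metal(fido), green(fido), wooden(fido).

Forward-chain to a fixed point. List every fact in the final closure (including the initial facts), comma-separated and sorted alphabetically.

[1] rule 2 [active(fido) -> closed(fido)]; rule 6 [green(fido) -> swims(x)]; rule 8 [stale(x) & active(fido) -> large(x)]. ⇒ new: closed(fido), swims(x), large(x).
[2] rule 1 [closed(fido) -> visible(x)]; rule 5 [closed(fido) & wooden(fido) -> red(x)]. ⇒ new: visible(x), red(x).
[3] rule 7 [visible(x) & wooden(fido) -> ready(x)]. ⇒ new: ready(x).
[4] rule 4 [ready(x) & green(fido) -> blue(fido)]. ⇒ new: blue(fido).

active(fido), blue(fido), closed(fido), green(fido), large(x), locked(fido), metal(fido), ready(x), red(x), stale(x), swims(x), visible(x), wooden(fido)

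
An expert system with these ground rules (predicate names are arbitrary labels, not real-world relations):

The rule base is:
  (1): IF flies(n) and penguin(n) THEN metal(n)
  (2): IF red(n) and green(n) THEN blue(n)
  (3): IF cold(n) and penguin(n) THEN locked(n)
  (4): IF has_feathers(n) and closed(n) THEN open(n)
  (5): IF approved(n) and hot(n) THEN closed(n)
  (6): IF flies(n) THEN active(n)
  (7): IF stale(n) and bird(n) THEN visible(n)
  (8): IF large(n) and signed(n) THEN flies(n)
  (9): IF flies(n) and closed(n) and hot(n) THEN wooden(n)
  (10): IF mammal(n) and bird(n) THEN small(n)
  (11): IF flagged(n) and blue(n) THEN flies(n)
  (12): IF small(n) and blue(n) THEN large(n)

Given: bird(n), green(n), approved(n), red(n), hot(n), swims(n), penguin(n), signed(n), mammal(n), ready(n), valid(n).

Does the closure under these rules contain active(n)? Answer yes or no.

Round 1 — (2), (5), (10), derive blue(n), closed(n), small(n).
Round 2 — (12), derive large(n).
Round 3 — (8), derive flies(n).
Round 4 — (1), (6), (9), derive metal(n), active(n), wooden(n).
active(n) appears in round 4, so it is derivable.

yes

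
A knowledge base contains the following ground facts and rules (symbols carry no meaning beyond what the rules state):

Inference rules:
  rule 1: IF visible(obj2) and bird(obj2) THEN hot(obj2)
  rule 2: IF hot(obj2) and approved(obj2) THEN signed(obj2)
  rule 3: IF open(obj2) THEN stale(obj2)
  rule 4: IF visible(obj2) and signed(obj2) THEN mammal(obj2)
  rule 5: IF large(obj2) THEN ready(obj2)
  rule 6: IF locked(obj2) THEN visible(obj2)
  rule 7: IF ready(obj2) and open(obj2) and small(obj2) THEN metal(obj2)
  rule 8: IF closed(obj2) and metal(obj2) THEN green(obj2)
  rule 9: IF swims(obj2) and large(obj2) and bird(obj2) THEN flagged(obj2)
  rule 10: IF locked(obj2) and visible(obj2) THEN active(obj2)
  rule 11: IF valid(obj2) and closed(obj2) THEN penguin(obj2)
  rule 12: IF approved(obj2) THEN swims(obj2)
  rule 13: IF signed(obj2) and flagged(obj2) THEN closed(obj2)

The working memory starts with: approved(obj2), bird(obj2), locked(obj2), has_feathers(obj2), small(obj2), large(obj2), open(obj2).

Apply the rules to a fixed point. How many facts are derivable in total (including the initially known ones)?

Round 1: rule 3 [IF open(obj2) THEN stale(obj2)]; rule 5 [IF large(obj2) THEN ready(obj2)]; rule 6 [IF locked(obj2) THEN visible(obj2)]; rule 12 [IF approved(obj2) THEN swims(obj2)]. New: stale(obj2), ready(obj2), visible(obj2), swims(obj2).
Round 2: rule 1 [IF visible(obj2) and bird(obj2) THEN hot(obj2)]; rule 7 [IF ready(obj2) and open(obj2) and small(obj2) THEN metal(obj2)]; rule 9 [IF swims(obj2) and large(obj2) and bird(obj2) THEN flagged(obj2)]; rule 10 [IF locked(obj2) and visible(obj2) THEN active(obj2)]. New: hot(obj2), metal(obj2), flagged(obj2), active(obj2).
Round 3: rule 2 [IF hot(obj2) and approved(obj2) THEN signed(obj2)]. New: signed(obj2).
Round 4: rule 4 [IF visible(obj2) and signed(obj2) THEN mammal(obj2)]; rule 13 [IF signed(obj2) and flagged(obj2) THEN closed(obj2)]. New: mammal(obj2), closed(obj2).
Round 5: rule 8 [IF closed(obj2) and metal(obj2) THEN green(obj2)]. New: green(obj2).
Closure: {active(obj2), approved(obj2), bird(obj2), closed(obj2), flagged(obj2), green(obj2), has_feathers(obj2), hot(obj2), large(obj2), locked(obj2), mammal(obj2), metal(obj2), open(obj2), ready(obj2), signed(obj2), small(obj2), stale(obj2), swims(obj2), visible(obj2)} — 19 facts.

19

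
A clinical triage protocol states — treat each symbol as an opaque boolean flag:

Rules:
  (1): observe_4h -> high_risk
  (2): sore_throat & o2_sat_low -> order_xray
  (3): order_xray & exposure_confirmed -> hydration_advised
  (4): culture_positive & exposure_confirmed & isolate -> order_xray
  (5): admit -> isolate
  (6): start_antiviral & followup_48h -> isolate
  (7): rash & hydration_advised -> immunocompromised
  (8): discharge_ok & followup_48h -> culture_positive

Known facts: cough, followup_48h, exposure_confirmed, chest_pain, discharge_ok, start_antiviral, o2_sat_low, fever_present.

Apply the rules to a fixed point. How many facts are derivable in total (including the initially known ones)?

12

Round 1: (6) [start_antiviral & followup_48h -> isolate]; (8) [discharge_ok & followup_48h -> culture_positive]. New: isolate, culture_positive.
Round 2: (4) [culture_positive & exposure_confirmed & isolate -> order_xray]. New: order_xray.
Round 3: (3) [order_xray & exposure_confirmed -> hydration_advised]. New: hydration_advised.
Closure: {chest_pain, cough, culture_positive, discharge_ok, exposure_confirmed, fever_present, followup_48h, hydration_advised, isolate, o2_sat_low, order_xray, start_antiviral} — 12 facts.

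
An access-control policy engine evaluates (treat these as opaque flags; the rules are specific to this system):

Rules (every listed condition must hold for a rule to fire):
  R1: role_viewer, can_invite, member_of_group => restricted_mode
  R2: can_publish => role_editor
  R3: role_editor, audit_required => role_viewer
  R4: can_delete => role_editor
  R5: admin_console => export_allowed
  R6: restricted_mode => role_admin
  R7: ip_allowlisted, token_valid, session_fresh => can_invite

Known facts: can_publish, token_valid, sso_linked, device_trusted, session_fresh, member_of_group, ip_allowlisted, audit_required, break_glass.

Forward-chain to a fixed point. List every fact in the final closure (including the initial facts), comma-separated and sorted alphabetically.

audit_required, break_glass, can_invite, can_publish, device_trusted, ip_allowlisted, member_of_group, restricted_mode, role_admin, role_editor, role_viewer, session_fresh, sso_linked, token_valid

[1] R2 [can_publish => role_editor]; R7 [ip_allowlisted, token_valid, session_fresh => can_invite]. ⇒ new: role_editor, can_invite.
[2] R3 [role_editor, audit_required => role_viewer]. ⇒ new: role_viewer.
[3] R1 [role_viewer, can_invite, member_of_group => restricted_mode]. ⇒ new: restricted_mode.
[4] R6 [restricted_mode => role_admin]. ⇒ new: role_admin.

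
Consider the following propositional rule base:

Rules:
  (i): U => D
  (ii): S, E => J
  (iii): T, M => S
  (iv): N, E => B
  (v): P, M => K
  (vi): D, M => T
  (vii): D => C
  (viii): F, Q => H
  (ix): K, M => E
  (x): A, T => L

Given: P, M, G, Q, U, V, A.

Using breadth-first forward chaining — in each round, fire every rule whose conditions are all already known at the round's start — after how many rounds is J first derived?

4

Round 1 fires (i), (v), giving D, K.
Round 2 fires (vi), (vii), (ix), giving T, C, E.
Round 3 fires (iii), (x), giving S, L.
Round 4 fires (ii), giving J.
J first appears in round 4.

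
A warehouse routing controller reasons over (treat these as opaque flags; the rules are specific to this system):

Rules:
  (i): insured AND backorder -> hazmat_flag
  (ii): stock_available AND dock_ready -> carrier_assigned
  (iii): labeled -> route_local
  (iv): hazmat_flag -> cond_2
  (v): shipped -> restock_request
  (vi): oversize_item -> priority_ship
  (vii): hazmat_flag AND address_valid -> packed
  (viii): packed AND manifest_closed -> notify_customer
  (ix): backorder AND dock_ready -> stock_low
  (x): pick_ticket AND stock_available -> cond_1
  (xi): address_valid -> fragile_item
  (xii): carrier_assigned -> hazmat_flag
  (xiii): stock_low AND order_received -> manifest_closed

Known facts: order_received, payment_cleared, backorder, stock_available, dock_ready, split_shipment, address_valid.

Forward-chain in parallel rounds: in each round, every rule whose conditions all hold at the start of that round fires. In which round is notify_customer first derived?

4

[1] (ii) [stock_available AND dock_ready -> carrier_assigned]; (ix) [backorder AND dock_ready -> stock_low]; (xi) [address_valid -> fragile_item]. ⇒ new: carrier_assigned, stock_low, fragile_item.
[2] (xii) [carrier_assigned -> hazmat_flag]; (xiii) [stock_low AND order_received -> manifest_closed]. ⇒ new: hazmat_flag, manifest_closed.
[3] (iv) [hazmat_flag -> cond_2]; (vii) [hazmat_flag AND address_valid -> packed]. ⇒ new: cond_2, packed.
[4] (viii) [packed AND manifest_closed -> notify_customer]. ⇒ new: notify_customer.
notify_customer first appears in round 4.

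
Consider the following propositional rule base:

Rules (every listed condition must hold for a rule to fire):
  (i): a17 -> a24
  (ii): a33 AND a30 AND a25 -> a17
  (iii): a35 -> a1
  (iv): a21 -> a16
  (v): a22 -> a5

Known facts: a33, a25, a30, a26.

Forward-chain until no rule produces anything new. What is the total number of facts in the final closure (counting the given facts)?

6

Round 1 — (ii), derive a17.
Round 2 — (i), derive a24.
Closure: {a17, a24, a25, a26, a30, a33} — 6 facts.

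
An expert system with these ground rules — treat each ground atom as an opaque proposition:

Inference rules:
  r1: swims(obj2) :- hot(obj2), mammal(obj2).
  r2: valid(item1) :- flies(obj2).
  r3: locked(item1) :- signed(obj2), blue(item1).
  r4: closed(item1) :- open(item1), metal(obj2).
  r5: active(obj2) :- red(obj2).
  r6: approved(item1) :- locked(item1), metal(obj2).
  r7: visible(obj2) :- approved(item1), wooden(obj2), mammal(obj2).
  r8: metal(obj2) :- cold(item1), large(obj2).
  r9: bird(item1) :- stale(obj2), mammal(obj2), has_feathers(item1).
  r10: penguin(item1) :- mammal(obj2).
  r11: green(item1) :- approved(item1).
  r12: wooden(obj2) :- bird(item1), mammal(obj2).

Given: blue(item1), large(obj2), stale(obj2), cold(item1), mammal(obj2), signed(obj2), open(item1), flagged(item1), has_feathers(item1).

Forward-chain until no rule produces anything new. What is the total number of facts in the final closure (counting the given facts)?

18

[1] r3 [locked(item1) :- signed(obj2), blue(item1).]; r8 [metal(obj2) :- cold(item1), large(obj2).]; r9 [bird(item1) :- stale(obj2), mammal(obj2), has_feathers(item1).]; r10 [penguin(item1) :- mammal(obj2).]. ⇒ new: locked(item1), metal(obj2), bird(item1), penguin(item1).
[2] r4 [closed(item1) :- open(item1), metal(obj2).]; r6 [approved(item1) :- locked(item1), metal(obj2).]; r12 [wooden(obj2) :- bird(item1), mammal(obj2).]. ⇒ new: closed(item1), approved(item1), wooden(obj2).
[3] r7 [visible(obj2) :- approved(item1), wooden(obj2), mammal(obj2).]; r11 [green(item1) :- approved(item1).]. ⇒ new: visible(obj2), green(item1).
Closure: {approved(item1), bird(item1), blue(item1), closed(item1), cold(item1), flagged(item1), green(item1), has_feathers(item1), large(obj2), locked(item1), mammal(obj2), metal(obj2), open(item1), penguin(item1), signed(obj2), stale(obj2), visible(obj2), wooden(obj2)} — 18 facts.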